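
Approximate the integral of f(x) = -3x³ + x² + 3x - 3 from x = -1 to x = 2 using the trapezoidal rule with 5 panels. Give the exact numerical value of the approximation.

-13.38

h = (2 − (-1))/5 = 0.6.
Nodes x₀,…,x₅ = -1, -0.4, 0.2, 0.8, 1.4, 2.
f(x) = -3x³ + x² + 3x - 3: f₀=-2, f₁=-3.848, f₂=-2.384, f₃=-1.496, f₄=-5.072, f₅=-17.
(h/2)·[f₀ + 2f₁ + 2f₂ + 2f₃ + 2f₄ + f₅] = 0.3·(-44.6) = -13.38.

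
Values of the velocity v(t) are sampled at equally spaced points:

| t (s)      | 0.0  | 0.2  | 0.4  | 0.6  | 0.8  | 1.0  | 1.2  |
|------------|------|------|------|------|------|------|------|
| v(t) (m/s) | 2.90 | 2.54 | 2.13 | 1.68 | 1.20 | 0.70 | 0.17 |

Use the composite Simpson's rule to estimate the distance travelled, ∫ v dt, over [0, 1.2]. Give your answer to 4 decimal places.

h = 0.2, n = 6.
(h/3)·[y₀ + 4y₁ + 2y₂ + 4y₃ + 2y₄ + 4y₅ + y₆] = 0.066667·(29.41) = 1.9607.

1.9607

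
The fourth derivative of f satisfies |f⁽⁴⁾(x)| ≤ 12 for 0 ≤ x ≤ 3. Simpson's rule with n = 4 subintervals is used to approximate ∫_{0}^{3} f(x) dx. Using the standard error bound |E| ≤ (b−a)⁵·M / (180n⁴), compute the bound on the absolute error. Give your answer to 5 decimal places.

0.06328

|E| ≤ (3)⁵·12 / (180·4⁴) = 2916/46080 = 0.06328.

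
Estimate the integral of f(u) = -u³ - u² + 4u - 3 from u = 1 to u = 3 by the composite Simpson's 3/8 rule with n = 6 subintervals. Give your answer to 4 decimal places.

-18.6667

h = (3 − 1)/6 = 0.333333.
Nodes u₀,…,u₆ = 1, 1.333333, 1.666667, 2, 2.333333, 2.666667, 3.
f(u) = -u³ - u² + 4u - 3: f₀=-1, f₁=-1.814815, f₂=-3.740741, f₃=-7, f₄=-11.814815, f₅=-18.407407, f₆=-27.
(3h/8)·[f₀ + 3f₁ + 3f₂ + 2f₃ + 3f₄ + 3f₅ + f₆] = 0.125·(-149.333333) = -18.6667.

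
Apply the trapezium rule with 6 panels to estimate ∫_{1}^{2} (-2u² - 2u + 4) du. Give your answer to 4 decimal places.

h = (2 − 1)/6 = 0.166667.
Nodes u₀,…,u₆ = 1, 1.166667, 1.333333, 1.5, 1.666667, 1.833333, 2.
f(u) = -2u² - 2u + 4: f₀=0, f₁=-1.055556, f₂=-2.222222, f₃=-3.5, f₄=-4.888889, f₅=-6.388889, f₆=-8.
(h/2)·[f₀ + 2f₁ + 2f₂ + 2f₃ + 2f₄ + 2f₅ + f₆] = 0.083333·(-44.111111) = -3.6759.

-3.6759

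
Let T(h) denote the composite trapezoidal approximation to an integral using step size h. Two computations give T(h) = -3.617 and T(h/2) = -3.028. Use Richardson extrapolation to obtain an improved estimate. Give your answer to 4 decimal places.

R = (4·T(h/2) − T(h)) / 3 = (4·(-3.028) − (-3.617))/3 = (-8.495)/3 = -2.8317.

-2.8317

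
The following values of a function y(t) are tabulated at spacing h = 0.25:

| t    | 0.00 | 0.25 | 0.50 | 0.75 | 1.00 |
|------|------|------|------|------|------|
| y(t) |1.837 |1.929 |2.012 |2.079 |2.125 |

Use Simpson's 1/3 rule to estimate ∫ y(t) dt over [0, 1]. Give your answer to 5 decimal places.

2.00150

h = 0.25, n = 4.
(h/3)·[y₀ + 4y₁ + 2y₂ + 4y₃ + y₄] = 0.083333·(24.018) = 2.00150.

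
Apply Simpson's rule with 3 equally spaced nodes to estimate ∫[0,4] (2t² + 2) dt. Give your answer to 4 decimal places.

h = (4 − 0)/2 = 2.
Nodes t₀,…,t₂ = 0, 2, 4.
f(t) = 2t² + 2: f₀=2, f₁=10, f₂=34.
(h/3)·[f₀ + 4f₁ + f₂] = 0.666667·(76) = 50.6667.

50.6667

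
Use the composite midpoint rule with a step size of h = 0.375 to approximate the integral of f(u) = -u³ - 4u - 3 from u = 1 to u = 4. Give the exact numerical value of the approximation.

h = (4 − 1)/8 = 0.375.
Midpoints m₁,…,m₈ = 1.1875, 1.5625, 1.9375, 2.3125, 2.6875, 3.0625, 3.4375, 3.8125.
f(m₁)=-9.424560546875, f(m₂)=-13.064697265625, f(m₃)=-18.023193359375, f(m₄)=-24.616455078125, f(m₅)=-33.160888671875, f(m₆)=-43.972900390625, f(m₇)=-57.368896484375, f(m₈)=-73.665283203125.
h·[f(m₁) + f(m₂) + f(m₃) + f(m₄) + f(m₅) + f(m₆) + f(m₇) + f(m₈)] = 0.375·(-273.296875) = -102.486328125.

-102.486328125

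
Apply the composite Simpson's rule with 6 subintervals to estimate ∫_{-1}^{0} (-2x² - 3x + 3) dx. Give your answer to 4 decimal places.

h = (0 − (-1))/6 = 0.166667.
Nodes x₀,…,x₆ = -1, -0.833333, -0.666667, -0.5, -0.333333, -0.166667, 0.
f(x) = -2x² - 3x + 3: f₀=4, f₁=4.111111, f₂=4.111111, f₃=4, f₄=3.777778, f₅=3.444444, f₆=3.
(h/3)·[f₀ + 4f₁ + 2f₂ + 4f₃ + 2f₄ + 4f₅ + f₆] = 0.055556·(69) = 3.8333.

3.8333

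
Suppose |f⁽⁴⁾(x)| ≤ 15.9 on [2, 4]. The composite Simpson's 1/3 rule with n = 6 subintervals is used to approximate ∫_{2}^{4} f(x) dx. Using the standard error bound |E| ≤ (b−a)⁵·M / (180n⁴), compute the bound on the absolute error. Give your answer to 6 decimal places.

|E| ≤ (2)⁵·15.9 / (180·6⁴) = 508.8/233280 = 0.002181.

0.002181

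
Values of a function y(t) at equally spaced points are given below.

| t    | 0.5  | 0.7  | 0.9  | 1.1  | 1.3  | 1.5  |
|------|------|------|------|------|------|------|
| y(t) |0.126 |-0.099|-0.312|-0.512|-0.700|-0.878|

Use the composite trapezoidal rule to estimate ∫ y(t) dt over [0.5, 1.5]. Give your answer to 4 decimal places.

h = 0.2, n = 5.
(h/2)·[y₀ + 2y₁ + 2y₂ + 2y₃ + 2y₄ + y₅] = 0.1·(-3.998) = -0.3998.

-0.3998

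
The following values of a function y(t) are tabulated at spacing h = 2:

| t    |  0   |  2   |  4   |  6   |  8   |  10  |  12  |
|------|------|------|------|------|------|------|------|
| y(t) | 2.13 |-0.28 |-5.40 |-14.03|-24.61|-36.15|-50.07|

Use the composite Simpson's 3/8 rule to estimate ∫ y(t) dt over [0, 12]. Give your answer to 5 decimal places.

h = 2, n = 6.
(3h/8)·[y₀ + 3y₁ + 3y₂ + 2y₃ + 3y₄ + 3y₅ + y₆] = 0.75·(-275.32) = -206.49000.

-206.49000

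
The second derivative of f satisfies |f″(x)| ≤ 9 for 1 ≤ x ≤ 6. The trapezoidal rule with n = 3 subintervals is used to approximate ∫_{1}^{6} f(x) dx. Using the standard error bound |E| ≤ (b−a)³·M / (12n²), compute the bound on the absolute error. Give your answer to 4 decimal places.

|E| ≤ (5)³·9 / (12·3²) = 1125/108 = 10.4167.

10.4167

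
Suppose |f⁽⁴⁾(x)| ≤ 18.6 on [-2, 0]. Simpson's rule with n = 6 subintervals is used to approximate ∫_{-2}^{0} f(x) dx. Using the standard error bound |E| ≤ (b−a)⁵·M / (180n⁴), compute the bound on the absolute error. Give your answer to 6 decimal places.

0.002551

|E| ≤ (2)⁵·18.6 / (180·6⁴) = 595.2/233280 = 0.002551.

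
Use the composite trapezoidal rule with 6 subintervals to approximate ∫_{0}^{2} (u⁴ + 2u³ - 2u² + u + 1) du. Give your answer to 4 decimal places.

h = (2 − 0)/6 = 0.333333.
Nodes u₀,…,u₆ = 0, 0.333333, 0.666667, 1, 1.333333, 1.666667, 2.
f(u) = u⁴ + 2u³ - 2u² + u + 1: f₀=1, f₁=1.197531, f₂=1.567901, f₃=3, f₄=6.679012, f₅=14.086420, f₆=27.
(h/2)·[f₀ + 2f₁ + 2f₂ + 2f₃ + 2f₄ + 2f₅ + f₆] = 0.166667·(81.061728) = 13.5103.

13.5103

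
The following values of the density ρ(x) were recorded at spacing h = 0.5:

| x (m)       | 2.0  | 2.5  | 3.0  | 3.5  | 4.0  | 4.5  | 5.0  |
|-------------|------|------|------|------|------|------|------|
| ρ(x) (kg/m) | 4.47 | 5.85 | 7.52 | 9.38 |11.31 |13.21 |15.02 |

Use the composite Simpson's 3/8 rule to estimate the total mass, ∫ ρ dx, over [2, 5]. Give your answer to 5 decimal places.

h = 0.5, n = 6.
(3h/8)·[y₀ + 3y₁ + 3y₂ + 2y₃ + 3y₄ + 3y₅ + y₆] = 0.1875·(151.92) = 28.48500.

28.48500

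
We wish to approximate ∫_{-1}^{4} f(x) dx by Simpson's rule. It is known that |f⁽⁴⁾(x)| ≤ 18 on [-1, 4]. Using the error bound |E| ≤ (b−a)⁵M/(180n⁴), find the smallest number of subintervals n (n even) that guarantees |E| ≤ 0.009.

Need 56250/(180n⁴) ≤ 0.009.
n⁴ ≥ 56250/(180·0.009) = 34722.2 ⇒ n ≥ 13.6506, so the smallest even n is 14. (n must be even for Simpson's rule.)

14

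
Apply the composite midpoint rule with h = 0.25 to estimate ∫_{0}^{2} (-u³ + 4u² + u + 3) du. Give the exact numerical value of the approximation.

14.65625

h = (2 − 0)/8 = 0.25.
Midpoints m₁,…,m₈ = 0.125, 0.375, 0.625, 0.875, 1.125, 1.375, 1.625, 1.875.
f(m₁)=3.185546875, f(m₂)=3.884765625, f(m₃)=4.943359375, f(m₄)=6.267578125, f(m₅)=7.763671875, f(m₆)=9.337890625, f(m₇)=10.896484375, f(m₈)=12.345703125.
h·[f(m₁) + f(m₂) + f(m₃) + f(m₄) + f(m₅) + f(m₆) + f(m₇) + f(m₈)] = 0.25·(58.625) = 14.65625.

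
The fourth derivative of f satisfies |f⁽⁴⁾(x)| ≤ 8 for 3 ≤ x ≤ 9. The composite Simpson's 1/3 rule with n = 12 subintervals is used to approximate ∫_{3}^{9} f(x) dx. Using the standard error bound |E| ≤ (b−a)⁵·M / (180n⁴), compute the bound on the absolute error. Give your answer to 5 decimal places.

|E| ≤ (6)⁵·8 / (180·12⁴) = 62208/3732480 = 0.01667.

0.01667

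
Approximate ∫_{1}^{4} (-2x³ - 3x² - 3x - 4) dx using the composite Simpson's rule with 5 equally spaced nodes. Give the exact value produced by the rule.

-225

h = (4 − 1)/4 = 0.75.
Nodes x₀,…,x₄ = 1, 1.75, 2.5, 3.25, 4.
f(x) = -2x³ - 3x² - 3x - 4: f₀=-12, f₁=-29.15625, f₂=-61.5, f₃=-114.09375, f₄=-192.
(h/3)·[f₀ + 4f₁ + 2f₂ + 4f₃ + f₄] = 0.25·(-900) = -225.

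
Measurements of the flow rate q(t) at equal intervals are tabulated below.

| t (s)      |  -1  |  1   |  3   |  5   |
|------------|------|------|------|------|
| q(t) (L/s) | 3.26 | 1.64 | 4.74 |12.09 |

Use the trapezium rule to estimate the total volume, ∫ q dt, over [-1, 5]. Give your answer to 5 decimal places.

28.11000

h = 2, n = 3.
(h/2)·[y₀ + 2y₁ + 2y₂ + y₃] = 1·(28.11) = 28.11000.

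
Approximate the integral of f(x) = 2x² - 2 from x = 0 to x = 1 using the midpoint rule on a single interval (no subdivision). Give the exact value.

M = (b−a)·f(0.5) = 1·(-1.5) = -1.5.

-1.5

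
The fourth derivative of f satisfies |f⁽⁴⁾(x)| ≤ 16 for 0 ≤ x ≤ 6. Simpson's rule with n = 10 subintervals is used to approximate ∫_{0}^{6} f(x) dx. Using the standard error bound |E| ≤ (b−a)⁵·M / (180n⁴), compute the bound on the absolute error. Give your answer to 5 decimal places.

0.06912

|E| ≤ (6)⁵·16 / (180·10⁴) = 124416/1800000 = 0.06912.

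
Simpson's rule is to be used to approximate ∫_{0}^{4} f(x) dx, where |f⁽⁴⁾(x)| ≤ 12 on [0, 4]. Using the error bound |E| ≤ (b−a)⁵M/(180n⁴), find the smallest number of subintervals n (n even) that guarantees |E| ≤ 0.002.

14

Need 12288/(180n⁴) ≤ 0.002.
n⁴ ≥ 12288/(180·0.002) = 34133.3 ⇒ n ≥ 13.5924, so the smallest even n is 14. (n must be even for Simpson's rule.)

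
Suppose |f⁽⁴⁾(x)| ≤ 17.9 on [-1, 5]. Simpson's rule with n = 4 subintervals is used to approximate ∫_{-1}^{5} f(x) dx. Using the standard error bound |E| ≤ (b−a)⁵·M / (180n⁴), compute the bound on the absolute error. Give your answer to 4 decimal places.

3.0206

|E| ≤ (6)⁵·17.9 / (180·4⁴) = 139190.4/46080 = 3.0206.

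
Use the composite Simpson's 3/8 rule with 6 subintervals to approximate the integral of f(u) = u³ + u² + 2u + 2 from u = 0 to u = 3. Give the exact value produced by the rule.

44.25

h = (3 − 0)/6 = 0.5.
Nodes u₀,…,u₆ = 0, 0.5, 1, 1.5, 2, 2.5, 3.
f(u) = u³ + u² + 2u + 2: f₀=2, f₁=3.375, f₂=6, f₃=10.625, f₄=18, f₅=28.875, f₆=44.
(3h/8)·[f₀ + 3f₁ + 3f₂ + 2f₃ + 3f₄ + 3f₅ + f₆] = 0.1875·(236) = 44.25.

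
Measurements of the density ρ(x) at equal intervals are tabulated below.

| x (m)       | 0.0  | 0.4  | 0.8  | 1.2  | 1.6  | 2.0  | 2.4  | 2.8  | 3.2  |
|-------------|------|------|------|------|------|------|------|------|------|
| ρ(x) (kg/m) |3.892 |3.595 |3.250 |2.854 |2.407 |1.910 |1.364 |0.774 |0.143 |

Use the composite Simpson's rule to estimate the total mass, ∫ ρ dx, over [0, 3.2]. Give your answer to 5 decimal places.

h = 0.4, n = 8.
(h/3)·[y₀ + 4y₁ + 2y₂ + 4y₃ + 2y₄ + 4y₅ + 2y₆ + 4y₇ + y₈] = 0.133333·(54.609) = 7.28120.

7.28120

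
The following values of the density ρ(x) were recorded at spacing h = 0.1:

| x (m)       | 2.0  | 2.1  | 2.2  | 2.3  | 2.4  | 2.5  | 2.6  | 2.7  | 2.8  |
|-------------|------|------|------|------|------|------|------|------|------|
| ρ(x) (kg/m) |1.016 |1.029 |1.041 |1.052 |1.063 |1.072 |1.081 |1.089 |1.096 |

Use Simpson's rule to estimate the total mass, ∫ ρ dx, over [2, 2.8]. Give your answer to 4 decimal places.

0.8483

h = 0.1, n = 8.
(h/3)·[y₀ + 4y₁ + 2y₂ + 4y₃ + 2y₄ + 4y₅ + 2y₆ + 4y₇ + y₈] = 0.033333·(25.450) = 0.8483.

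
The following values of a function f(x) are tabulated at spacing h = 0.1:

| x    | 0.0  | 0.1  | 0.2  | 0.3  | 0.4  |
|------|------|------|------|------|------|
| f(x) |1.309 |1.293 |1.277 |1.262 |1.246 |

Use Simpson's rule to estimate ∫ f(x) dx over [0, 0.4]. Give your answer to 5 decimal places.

0.51097

h = 0.1, n = 4.
(h/3)·[y₀ + 4y₁ + 2y₂ + 4y₃ + y₄] = 0.033333·(15.329) = 0.51097.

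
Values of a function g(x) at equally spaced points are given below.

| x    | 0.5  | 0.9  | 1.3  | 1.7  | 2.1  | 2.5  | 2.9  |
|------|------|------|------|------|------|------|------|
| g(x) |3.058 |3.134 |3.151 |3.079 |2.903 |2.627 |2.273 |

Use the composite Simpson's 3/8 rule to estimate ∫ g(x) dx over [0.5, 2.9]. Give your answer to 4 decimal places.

h = 0.4, n = 6.
(3h/8)·[y₀ + 3y₁ + 3y₂ + 2y₃ + 3y₄ + 3y₅ + y₆] = 0.15·(46.934) = 7.0401.

7.0401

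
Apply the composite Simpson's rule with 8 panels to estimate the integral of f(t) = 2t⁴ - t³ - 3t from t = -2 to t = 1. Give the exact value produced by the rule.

21.4658203125

h = (1 − (-2))/8 = 0.375.
Nodes t₀,…,t₈ = -2, -1.625, -1.25, -0.875, -0.5, -0.125, 0.25, 0.625, 1.
f(t) = 2t⁴ - t³ - 3t: f₀=46, f₁=23.11181640625, f₂=10.5859375, f₃=4.46728515625, f₄=1.75, f₅=0.37744140625, f₆=-0.7578125, f₇=-1.81396484375, f₈=-2.
(h/3)·[f₀ + 4f₁ + 2f₂ + 4f₃ + 2f₄ + 4f₅ + 2f₆ + 4f₇ + f₈] = 0.125·(171.7265625) = 21.4658203125.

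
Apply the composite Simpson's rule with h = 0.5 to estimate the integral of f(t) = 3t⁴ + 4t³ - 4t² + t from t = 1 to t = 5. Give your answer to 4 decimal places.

2345.1667

h = (5 − 1)/8 = 0.5.
Nodes t₀,…,t₈ = 1, 1.5, 2, 2.5, 3, 3.5, 4, 4.5, 5.
f(t) = 3t⁴ + 4t³ - 4t² + t: f₀=4, f₁=21.1875, f₂=66, f₃=157.1875, f₄=318, f₅=576.1875, f₆=964, f₇=1518.1875, f₈=2280.
(h/3)·[f₀ + 4f₁ + 2f₂ + 4f₃ + 2f₄ + 4f₅ + 2f₆ + 4f₇ + f₈] = 0.166667·(14071) = 2345.1667.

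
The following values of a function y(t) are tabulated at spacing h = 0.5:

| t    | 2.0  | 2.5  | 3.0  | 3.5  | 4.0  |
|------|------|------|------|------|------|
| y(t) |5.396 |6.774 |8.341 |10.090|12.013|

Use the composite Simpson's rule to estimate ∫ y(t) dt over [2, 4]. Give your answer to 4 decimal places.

16.9245

h = 0.5, n = 4.
(h/3)·[y₀ + 4y₁ + 2y₂ + 4y₃ + y₄] = 0.166667·(101.547) = 16.9245.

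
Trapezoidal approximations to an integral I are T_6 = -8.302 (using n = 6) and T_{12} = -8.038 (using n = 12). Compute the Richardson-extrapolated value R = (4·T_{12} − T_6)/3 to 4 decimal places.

-7.9500

R = (4·T_{12} − T_6) / 3 = (4·(-8.038) − (-8.302))/3 = (-23.850)/3 = -7.9500.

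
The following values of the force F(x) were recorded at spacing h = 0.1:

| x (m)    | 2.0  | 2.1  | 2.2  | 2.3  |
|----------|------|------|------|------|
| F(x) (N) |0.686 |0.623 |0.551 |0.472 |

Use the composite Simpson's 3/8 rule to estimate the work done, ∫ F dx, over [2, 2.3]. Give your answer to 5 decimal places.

h = 0.1, n = 3.
(3h/8)·[y₀ + 3y₁ + 3y₂ + y₃] = 0.0375·(4.680) = 0.17550.

0.17550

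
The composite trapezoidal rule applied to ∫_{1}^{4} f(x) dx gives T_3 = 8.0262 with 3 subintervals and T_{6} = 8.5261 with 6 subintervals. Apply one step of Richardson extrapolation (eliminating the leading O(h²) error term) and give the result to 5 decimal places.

R = (4·T_{6} − T_3) / 3 = (4·8.5261 − 8.0262)/3 = (26.0782)/3 = 8.69273.

8.69273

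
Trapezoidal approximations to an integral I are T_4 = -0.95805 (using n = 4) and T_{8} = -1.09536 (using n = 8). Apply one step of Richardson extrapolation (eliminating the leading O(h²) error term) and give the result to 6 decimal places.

R = (4·T_{8} − T_4) / 3 = (4·(-1.09536) − (-0.95805))/3 = (-3.42339)/3 = -1.141130.

-1.141130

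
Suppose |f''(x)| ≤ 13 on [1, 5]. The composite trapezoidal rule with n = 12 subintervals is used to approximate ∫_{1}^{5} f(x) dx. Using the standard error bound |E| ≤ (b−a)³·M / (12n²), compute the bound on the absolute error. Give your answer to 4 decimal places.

|E| ≤ (4)³·13 / (12·12²) = 832/1728 = 0.4815.

0.4815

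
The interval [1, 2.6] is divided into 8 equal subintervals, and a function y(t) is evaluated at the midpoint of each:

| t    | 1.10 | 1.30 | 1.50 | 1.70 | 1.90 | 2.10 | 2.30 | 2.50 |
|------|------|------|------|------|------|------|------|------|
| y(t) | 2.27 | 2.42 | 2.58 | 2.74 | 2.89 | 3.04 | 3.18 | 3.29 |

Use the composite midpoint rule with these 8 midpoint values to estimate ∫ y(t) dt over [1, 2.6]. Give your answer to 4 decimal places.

4.4820

h = 0.2, n = 8.
h·[y(m₁) + y(m₂) + y(m₃) + y(m₄) + y(m₅) + y(m₆) + y(m₇) + y(m₈)] = 0.2·(22.41) = 4.4820.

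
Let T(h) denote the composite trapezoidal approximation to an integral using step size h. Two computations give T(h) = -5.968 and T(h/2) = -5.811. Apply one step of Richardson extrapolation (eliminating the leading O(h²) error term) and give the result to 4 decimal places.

R = (4·T(h/2) − T(h)) / 3 = (4·(-5.811) − (-5.968))/3 = (-17.276)/3 = -5.7587.

-5.7587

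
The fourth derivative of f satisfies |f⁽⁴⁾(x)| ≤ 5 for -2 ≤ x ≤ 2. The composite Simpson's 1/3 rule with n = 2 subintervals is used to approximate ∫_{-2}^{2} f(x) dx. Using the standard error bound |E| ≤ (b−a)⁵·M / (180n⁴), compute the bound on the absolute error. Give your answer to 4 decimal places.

1.7778

|E| ≤ (4)⁵·5 / (180·2⁴) = 5120/2880 = 1.7778.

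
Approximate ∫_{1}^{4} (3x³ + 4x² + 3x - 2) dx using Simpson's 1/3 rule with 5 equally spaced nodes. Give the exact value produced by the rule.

291.75

h = (4 − 1)/4 = 0.75.
Nodes x₀,…,x₄ = 1, 1.75, 2.5, 3.25, 4.
f(x) = 3x³ + 4x² + 3x - 2: f₀=8, f₁=31.578125, f₂=77.375, f₃=152.984375, f₄=266.
(h/3)·[f₀ + 4f₁ + 2f₂ + 4f₃ + f₄] = 0.25·(1167) = 291.75.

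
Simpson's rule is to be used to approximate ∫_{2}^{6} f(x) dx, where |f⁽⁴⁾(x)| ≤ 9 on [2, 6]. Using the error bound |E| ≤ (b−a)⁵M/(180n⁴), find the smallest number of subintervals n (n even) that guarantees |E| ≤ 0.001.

Need 9216/(180n⁴) ≤ 0.001.
n⁴ ≥ 9216/(180·0.001) = 51200 ⇒ n ≥ 15.0424, so the smallest even n is 16. (n must be even for Simpson's rule.)

16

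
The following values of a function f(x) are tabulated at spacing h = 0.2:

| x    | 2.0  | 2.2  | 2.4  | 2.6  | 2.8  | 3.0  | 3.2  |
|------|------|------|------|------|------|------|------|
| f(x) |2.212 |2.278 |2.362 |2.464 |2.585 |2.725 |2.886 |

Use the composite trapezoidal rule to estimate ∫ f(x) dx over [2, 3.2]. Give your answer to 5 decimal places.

h = 0.2, n = 6.
(h/2)·[y₀ + 2y₁ + 2y₂ + 2y₃ + 2y₄ + 2y₅ + y₆] = 0.1·(29.926) = 2.99260.

2.99260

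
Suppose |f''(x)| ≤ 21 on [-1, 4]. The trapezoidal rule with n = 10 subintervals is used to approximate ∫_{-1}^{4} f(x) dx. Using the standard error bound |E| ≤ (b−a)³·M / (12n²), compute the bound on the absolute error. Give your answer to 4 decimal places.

2.1875

|E| ≤ (5)³·21 / (12·10²) = 2625/1200 = 2.1875.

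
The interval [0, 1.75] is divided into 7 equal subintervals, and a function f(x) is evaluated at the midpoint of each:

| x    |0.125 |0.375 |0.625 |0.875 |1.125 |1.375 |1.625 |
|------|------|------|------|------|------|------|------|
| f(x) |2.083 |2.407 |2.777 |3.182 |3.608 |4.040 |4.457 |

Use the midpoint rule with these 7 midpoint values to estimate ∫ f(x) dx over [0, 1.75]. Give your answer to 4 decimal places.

h = 0.25, n = 7.
h·[y(m₁) + y(m₂) + y(m₃) + y(m₄) + y(m₅) + y(m₆) + y(m₇)] = 0.25·(22.554) = 5.6385.

5.6385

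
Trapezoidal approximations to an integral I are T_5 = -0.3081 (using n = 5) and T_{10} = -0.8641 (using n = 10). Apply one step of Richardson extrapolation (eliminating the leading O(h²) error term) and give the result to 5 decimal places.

R = (4·T_{10} − T_5) / 3 = (4·(-0.8641) − (-0.3081))/3 = (-3.1483)/3 = -1.04943.

-1.04943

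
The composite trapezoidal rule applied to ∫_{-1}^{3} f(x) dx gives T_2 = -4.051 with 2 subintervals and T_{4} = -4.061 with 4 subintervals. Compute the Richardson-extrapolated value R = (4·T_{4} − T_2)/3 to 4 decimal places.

R = (4·T_{4} − T_2) / 3 = (4·(-4.061) − (-4.051))/3 = (-12.193)/3 = -4.0643.

-4.0643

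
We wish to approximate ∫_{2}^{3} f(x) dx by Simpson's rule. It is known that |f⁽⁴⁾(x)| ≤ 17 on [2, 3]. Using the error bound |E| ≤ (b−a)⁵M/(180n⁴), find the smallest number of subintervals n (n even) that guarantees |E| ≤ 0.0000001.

32

Need 17/(180n⁴) ≤ 0.0000001.
n⁴ ≥ 17/(180·0.0000001) = 944444 ⇒ n ≥ 31.1741, so the smallest even n is 32. (n must be even for Simpson's rule.)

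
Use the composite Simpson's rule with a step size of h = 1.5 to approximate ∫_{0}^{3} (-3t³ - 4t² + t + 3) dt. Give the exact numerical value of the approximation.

h = (3 − 0)/2 = 1.5.
Nodes t₀,…,t₂ = 0, 1.5, 3.
f(t) = -3t³ - 4t² + t + 3: f₀=3, f₁=-14.625, f₂=-111.
(h/3)·[f₀ + 4f₁ + f₂] = 0.5·(-166.5) = -83.25.

-83.25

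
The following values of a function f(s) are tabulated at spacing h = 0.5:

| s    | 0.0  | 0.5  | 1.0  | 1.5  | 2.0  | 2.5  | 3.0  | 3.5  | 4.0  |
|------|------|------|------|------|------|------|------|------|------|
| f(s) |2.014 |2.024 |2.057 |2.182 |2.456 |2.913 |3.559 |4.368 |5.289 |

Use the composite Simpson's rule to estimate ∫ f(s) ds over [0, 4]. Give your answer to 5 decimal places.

h = 0.5, n = 8.
(h/3)·[y₀ + 4y₁ + 2y₂ + 4y₃ + 2y₄ + 4y₅ + 2y₆ + 4y₇ + y₈] = 0.166667·(69.395) = 11.56583.

11.56583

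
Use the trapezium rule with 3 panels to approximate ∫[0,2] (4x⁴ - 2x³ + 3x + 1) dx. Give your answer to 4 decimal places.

h = (2 − 0)/3 = 0.666667.
Nodes x₀,…,x₃ = 0, 0.666667, 1.333333, 2.
f(x) = 4x⁴ - 2x³ + 3x + 1: f₀=1, f₁=3.197531, f₂=12.901235, f₃=55.
(h/2)·[f₀ + 2f₁ + 2f₂ + f₃] = 0.333333·(88.197531) = 29.3992.

29.3992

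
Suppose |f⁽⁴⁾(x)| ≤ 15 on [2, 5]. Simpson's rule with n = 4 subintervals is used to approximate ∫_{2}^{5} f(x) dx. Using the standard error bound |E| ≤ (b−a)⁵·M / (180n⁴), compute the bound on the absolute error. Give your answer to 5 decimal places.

|E| ≤ (3)⁵·15 / (180·4⁴) = 3645/46080 = 0.07910.

0.07910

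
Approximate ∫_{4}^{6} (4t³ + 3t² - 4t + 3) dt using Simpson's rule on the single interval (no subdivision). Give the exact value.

S = (b−a)/6 · [f(4) + 4f(5) + f(6)] = 0.333333·[291 + 4·558 + 951] = 1158.

1158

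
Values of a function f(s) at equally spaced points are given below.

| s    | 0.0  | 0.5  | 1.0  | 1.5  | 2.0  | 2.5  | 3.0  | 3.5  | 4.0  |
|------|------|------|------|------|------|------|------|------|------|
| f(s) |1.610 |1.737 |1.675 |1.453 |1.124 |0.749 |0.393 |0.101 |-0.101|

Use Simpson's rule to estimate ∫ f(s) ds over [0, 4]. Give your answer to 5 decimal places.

4.00883

h = 0.5, n = 8.
(h/3)·[y₀ + 4y₁ + 2y₂ + 4y₃ + 2y₄ + 4y₅ + 2y₆ + 4y₇ + y₈] = 0.166667·(24.053) = 4.00883.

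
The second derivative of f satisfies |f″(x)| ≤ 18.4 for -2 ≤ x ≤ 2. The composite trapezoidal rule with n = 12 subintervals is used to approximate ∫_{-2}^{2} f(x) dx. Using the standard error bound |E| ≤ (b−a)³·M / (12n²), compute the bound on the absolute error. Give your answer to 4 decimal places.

0.6815

|E| ≤ (4)³·18.4 / (12·12²) = 1177.6/1728 = 0.6815.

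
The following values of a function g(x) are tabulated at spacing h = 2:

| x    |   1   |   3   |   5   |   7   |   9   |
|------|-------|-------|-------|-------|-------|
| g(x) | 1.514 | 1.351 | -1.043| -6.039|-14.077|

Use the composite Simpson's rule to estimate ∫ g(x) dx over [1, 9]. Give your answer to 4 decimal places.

-22.2673

h = 2, n = 4.
(h/3)·[y₀ + 4y₁ + 2y₂ + 4y₃ + y₄] = 0.666667·(-33.401) = -22.2673.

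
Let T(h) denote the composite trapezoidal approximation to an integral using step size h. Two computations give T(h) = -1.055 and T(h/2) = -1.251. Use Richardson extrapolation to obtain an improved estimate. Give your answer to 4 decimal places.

-1.3163

R = (4·T(h/2) − T(h)) / 3 = (4·(-1.251) − (-1.055))/3 = (-3.949)/3 = -1.3163.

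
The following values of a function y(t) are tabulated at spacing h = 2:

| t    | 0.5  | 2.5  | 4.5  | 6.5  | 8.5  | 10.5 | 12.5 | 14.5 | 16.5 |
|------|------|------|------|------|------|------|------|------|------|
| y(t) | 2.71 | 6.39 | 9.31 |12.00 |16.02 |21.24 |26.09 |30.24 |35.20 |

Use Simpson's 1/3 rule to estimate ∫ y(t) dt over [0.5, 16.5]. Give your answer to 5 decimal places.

h = 2, n = 8.
(h/3)·[y₀ + 4y₁ + 2y₂ + 4y₃ + 2y₄ + 4y₅ + 2y₆ + 4y₇ + y₈] = 0.666667·(420.23) = 280.15333.

280.15333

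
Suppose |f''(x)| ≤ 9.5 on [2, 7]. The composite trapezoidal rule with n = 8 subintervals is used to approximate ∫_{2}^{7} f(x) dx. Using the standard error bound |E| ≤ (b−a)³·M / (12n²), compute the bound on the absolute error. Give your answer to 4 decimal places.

|E| ≤ (5)³·9.5 / (12·8²) = 1187.5/768 = 1.5462.

1.5462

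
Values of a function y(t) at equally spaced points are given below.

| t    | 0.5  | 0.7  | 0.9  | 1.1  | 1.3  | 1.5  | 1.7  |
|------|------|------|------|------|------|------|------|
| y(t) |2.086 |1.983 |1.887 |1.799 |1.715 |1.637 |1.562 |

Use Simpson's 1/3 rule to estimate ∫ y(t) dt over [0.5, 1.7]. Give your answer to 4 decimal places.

h = 0.2, n = 6.
(h/3)·[y₀ + 4y₁ + 2y₂ + 4y₃ + 2y₄ + 4y₅ + y₆] = 0.066667·(32.528) = 2.1685.

2.1685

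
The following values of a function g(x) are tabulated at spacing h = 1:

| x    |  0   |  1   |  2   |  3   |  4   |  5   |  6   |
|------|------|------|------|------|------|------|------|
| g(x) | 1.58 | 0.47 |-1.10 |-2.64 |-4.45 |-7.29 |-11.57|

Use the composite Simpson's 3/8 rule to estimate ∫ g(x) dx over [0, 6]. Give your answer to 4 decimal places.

h = 1, n = 6.
(3h/8)·[y₀ + 3y₁ + 3y₂ + 2y₃ + 3y₄ + 3y₅ + y₆] = 0.375·(-52.38) = -19.6425.

-19.6425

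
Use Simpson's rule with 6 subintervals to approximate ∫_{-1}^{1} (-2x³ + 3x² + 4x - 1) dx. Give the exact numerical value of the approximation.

0

h = (1 − (-1))/6 = 0.333333.
Nodes x₀,…,x₆ = -1, -0.666667, -0.333333, 0, 0.333333, 0.666667, 1.
f(x) = -2x³ + 3x² + 4x - 1: f₀=0, f₁=-1.740741, f₂=-1.925926, f₃=-1, f₄=0.592593, f₅=2.407407, f₆=4.
(h/3)·[f₀ + 4f₁ + 2f₂ + 4f₃ + 2f₄ + 4f₅ + f₆] = 0.111111·(0) = 0.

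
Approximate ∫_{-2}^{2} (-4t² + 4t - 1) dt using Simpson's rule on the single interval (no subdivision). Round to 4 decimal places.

-25.3333

S = (b−a)/6 · [f(-2) + 4f(0) + f(2)] = 0.666667·[(-25) + 4·(-1) + (-9)] = -25.3333.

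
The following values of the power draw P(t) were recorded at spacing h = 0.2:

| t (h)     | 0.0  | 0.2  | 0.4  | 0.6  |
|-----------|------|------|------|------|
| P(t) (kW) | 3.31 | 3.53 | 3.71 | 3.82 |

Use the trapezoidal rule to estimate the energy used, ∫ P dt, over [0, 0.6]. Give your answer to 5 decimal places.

2.16100

h = 0.2, n = 3.
(h/2)·[y₀ + 2y₁ + 2y₂ + y₃] = 0.1·(21.61) = 2.16100.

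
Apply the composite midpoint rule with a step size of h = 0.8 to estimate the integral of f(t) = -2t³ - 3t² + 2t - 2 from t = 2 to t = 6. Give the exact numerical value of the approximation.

-818.24

h = (6 − 2)/5 = 0.8.
Midpoints m₁,…,m₅ = 2.4, 3.2, 4, 4.8, 5.6.
f(m₁)=-42.128, f(m₂)=-91.856, f(m₃)=-170, f(m₄)=-282.704, f(m₅)=-436.112.
h·[f(m₁) + f(m₂) + f(m₃) + f(m₄) + f(m₅)] = 0.8·(-1022.8) = -818.24.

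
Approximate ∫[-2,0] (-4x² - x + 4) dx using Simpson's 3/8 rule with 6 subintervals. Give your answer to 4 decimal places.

-0.6667

h = (0 − (-2))/6 = 0.333333.
Nodes x₀,…,x₆ = -2, -1.666667, -1.333333, -1, -0.666667, -0.333333, 0.
f(x) = -4x² - x + 4: f₀=-10, f₁=-5.444444, f₂=-1.777778, f₃=1, f₄=2.888889, f₅=3.888889, f₆=4.
(3h/8)·[f₀ + 3f₁ + 3f₂ + 2f₃ + 3f₄ + 3f₅ + f₆] = 0.125·(-5.333333) = -0.6667.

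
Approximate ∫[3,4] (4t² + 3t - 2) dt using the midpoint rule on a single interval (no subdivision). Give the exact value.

57.5

M = (b−a)·f(3.5) = 1·(57.5) = 57.5.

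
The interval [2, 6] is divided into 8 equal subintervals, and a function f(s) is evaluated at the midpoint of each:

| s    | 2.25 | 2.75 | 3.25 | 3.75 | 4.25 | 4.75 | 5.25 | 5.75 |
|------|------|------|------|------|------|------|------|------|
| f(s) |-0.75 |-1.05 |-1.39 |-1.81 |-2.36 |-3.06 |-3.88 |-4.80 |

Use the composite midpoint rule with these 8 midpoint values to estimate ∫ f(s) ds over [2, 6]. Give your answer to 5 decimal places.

h = 0.5, n = 8.
h·[y(m₁) + y(m₂) + y(m₃) + y(m₄) + y(m₅) + y(m₆) + y(m₇) + y(m₈)] = 0.5·(-19.10) = -9.55000.

-9.55000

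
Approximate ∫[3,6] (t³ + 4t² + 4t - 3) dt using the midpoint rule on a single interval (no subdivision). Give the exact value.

561.375

M = (b−a)·f(4.5) = 3·(187.125) = 561.375.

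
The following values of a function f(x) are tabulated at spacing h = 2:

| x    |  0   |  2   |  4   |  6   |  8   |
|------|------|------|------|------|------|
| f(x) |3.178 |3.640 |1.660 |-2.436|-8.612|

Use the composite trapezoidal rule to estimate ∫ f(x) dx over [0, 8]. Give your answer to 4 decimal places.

0.2940

h = 2, n = 4.
(h/2)·[y₀ + 2y₁ + 2y₂ + 2y₃ + y₄] = 1·(0.294) = 0.2940.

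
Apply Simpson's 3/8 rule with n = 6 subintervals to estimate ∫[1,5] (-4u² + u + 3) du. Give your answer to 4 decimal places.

-141.3333

h = (5 − 1)/6 = 0.666667.
Nodes u₀,…,u₆ = 1, 1.666667, 2.333333, 3, 3.666667, 4.333333, 5.
f(u) = -4u² + u + 3: f₀=0, f₁=-6.444444, f₂=-16.444444, f₃=-30, f₄=-47.111111, f₅=-67.777778, f₆=-92.
(3h/8)·[f₀ + 3f₁ + 3f₂ + 2f₃ + 3f₄ + 3f₅ + f₆] = 0.25·(-565.333333) = -141.3333.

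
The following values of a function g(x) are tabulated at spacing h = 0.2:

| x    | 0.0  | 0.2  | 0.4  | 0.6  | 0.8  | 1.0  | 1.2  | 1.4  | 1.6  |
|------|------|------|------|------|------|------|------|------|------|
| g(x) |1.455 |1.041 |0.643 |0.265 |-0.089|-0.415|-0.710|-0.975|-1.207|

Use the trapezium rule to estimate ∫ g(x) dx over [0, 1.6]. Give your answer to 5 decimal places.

h = 0.2, n = 8.
(h/2)·[y₀ + 2y₁ + 2y₂ + 2y₃ + 2y₄ + 2y₅ + 2y₆ + 2y₇ + y₈] = 0.1·(-0.232) = -0.02320.

-0.02320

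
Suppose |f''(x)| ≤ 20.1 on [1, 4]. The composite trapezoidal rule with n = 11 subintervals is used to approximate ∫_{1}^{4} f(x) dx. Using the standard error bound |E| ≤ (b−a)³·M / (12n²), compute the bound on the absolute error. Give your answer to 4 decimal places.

0.3738

|E| ≤ (3)³·20.1 / (12·11²) = 542.7/1452 = 0.3738.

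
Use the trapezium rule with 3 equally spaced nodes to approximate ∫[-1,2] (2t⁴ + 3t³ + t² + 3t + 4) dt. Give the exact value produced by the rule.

62.625

h = (2 − (-1))/2 = 1.5.
Nodes t₀,…,t₂ = -1, 0.5, 2.
f(t) = 2t⁴ + 3t³ + t² + 3t + 4: f₀=1, f₁=6.25, f₂=70.
(h/2)·[f₀ + 2f₁ + f₂] = 0.75·(83.5) = 62.625.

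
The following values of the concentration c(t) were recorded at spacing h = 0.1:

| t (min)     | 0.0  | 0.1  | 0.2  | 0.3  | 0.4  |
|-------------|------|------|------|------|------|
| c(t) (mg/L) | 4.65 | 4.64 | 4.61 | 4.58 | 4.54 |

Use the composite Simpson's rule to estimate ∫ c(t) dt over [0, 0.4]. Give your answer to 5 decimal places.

1.84300

h = 0.1, n = 4.
(h/3)·[y₀ + 4y₁ + 2y₂ + 4y₃ + y₄] = 0.033333·(55.29) = 1.84300.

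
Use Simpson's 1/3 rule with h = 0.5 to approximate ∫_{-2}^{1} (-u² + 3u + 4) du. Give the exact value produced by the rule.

h = (1 − (-2))/6 = 0.5.
Nodes u₀,…,u₆ = -2, -1.5, -1, -0.5, 0, 0.5, 1.
f(u) = -u² + 3u + 4: f₀=-6, f₁=-2.75, f₂=0, f₃=2.25, f₄=4, f₅=5.25, f₆=6.
(h/3)·[f₀ + 4f₁ + 2f₂ + 4f₃ + 2f₄ + 4f₅ + f₆] = 0.166667·(27) = 4.5.

4.5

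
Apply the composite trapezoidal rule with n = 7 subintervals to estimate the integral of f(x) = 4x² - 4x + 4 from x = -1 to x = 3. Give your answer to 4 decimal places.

38.2041

h = (3 − (-1))/7 = 0.571429.
Nodes x₀,…,x₇ = -1, -0.428571, 0.142857, 0.714286, 1.285714, 1.857143, 2.428571, 3.
f(x) = 4x² - 4x + 4: f₀=12, f₁=6.448980, f₂=3.510204, f₃=3.183673, f₄=5.469388, f₅=10.367347, f₆=17.877551, f₇=28.
(h/2)·[f₀ + 2f₁ + 2f₂ + 2f₃ + 2f₄ + 2f₅ + 2f₆ + f₇] = 0.285714·(133.714286) = 38.2041.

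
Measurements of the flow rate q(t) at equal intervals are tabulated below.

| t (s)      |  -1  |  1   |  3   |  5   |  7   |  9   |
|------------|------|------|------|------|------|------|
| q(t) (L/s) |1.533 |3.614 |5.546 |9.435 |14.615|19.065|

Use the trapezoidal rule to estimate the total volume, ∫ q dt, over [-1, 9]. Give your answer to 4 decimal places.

h = 2, n = 5.
(h/2)·[y₀ + 2y₁ + 2y₂ + 2y₃ + 2y₄ + y₅] = 1·(87.018) = 87.0180.

87.0180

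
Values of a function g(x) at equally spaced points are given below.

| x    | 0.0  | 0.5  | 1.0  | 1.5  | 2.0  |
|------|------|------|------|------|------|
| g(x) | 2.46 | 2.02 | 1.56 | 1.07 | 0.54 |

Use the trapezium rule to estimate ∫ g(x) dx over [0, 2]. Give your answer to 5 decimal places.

3.07500

h = 0.5, n = 4.
(h/2)·[y₀ + 2y₁ + 2y₂ + 2y₃ + y₄] = 0.25·(12.30) = 3.07500.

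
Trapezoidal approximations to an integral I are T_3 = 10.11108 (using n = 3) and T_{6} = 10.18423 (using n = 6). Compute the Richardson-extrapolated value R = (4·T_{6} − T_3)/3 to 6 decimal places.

R = (4·T_{6} − T_3) / 3 = (4·10.18423 − 10.11108)/3 = (30.62584)/3 = 10.208613.

10.208613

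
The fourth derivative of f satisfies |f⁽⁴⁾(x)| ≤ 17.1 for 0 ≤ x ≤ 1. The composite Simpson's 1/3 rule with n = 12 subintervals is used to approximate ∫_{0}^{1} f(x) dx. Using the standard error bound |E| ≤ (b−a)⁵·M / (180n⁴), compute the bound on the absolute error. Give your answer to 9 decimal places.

|E| ≤ (1)⁵·17.1 / (180·12⁴) = 17.1/3732480 = 0.000004581.

0.000004581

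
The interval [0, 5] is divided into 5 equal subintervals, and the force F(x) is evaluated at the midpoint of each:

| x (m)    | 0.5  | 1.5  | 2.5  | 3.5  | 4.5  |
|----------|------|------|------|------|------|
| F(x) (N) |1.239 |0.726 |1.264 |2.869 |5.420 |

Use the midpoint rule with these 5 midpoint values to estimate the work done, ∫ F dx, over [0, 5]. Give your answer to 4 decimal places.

11.5180

h = 1, n = 5.
h·[y(m₁) + y(m₂) + y(m₃) + y(m₄) + y(m₅)] = 1·(11.518) = 11.5180.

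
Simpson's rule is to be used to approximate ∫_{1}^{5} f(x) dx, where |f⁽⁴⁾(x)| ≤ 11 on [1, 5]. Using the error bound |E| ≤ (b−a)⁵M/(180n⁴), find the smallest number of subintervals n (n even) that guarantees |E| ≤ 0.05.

Need 11264/(180n⁴) ≤ 0.05.
n⁴ ≥ 11264/(180·0.05) = 1251.56 ⇒ n ≥ 5.9479, so the smallest even n is 6. (n must be even for Simpson's rule.)

6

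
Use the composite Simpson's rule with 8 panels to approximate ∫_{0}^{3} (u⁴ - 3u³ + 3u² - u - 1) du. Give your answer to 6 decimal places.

7.357910

h = (3 − 0)/8 = 0.375.
Nodes u₀,…,u₈ = 0, 0.375, 0.75, 1.125, 1.5, 1.875, 2.25, 2.625, 3.
f(u) = u⁴ - 3u³ + 3u² - u - 1: f₀=-1, f₁=-1.091552734375, f₂=-1.01171875, f₃=-0.997802734375, f₄=-0.8125, f₅=0.256103515625, f₆=3.39453125, f₇=10.263916015625, f₈=23.
(h/3)·[f₀ + 4f₁ + 2f₂ + 4f₃ + 2f₄ + 4f₅ + 2f₆ + 4f₇ + f₈] = 0.125·(58.86328125) = 7.357910.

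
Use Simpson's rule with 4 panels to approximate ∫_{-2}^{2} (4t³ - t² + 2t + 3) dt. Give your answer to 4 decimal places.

h = (2 − (-2))/4 = 1.
Nodes t₀,…,t₄ = -2, -1, 0, 1, 2.
f(t) = 4t³ - t² + 2t + 3: f₀=-37, f₁=-4, f₂=3, f₃=8, f₄=35.
(h/3)·[f₀ + 4f₁ + 2f₂ + 4f₃ + f₄] = 0.333333·(20) = 6.6667.

6.6667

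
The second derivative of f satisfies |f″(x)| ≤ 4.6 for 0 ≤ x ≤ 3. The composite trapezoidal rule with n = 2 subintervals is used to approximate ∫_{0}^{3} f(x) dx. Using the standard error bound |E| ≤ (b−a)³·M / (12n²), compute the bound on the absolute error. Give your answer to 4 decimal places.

2.5875

|E| ≤ (3)³·4.6 / (12·2²) = 124.2/48 = 2.5875.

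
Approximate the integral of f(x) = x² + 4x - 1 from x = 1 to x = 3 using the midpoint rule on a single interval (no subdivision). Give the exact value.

22

M = (b−a)·f(2) = 2·(11) = 22.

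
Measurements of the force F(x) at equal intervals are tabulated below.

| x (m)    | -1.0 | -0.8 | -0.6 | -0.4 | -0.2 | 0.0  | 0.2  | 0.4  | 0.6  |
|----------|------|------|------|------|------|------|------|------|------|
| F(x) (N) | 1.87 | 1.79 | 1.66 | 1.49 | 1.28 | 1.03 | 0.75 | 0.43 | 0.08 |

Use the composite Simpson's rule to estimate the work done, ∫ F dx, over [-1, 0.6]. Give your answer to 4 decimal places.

h = 0.2, n = 8.
(h/3)·[y₀ + 4y₁ + 2y₂ + 4y₃ + 2y₄ + 4y₅ + 2y₆ + 4y₇ + y₈] = 0.066667·(28.29) = 1.8860.

1.8860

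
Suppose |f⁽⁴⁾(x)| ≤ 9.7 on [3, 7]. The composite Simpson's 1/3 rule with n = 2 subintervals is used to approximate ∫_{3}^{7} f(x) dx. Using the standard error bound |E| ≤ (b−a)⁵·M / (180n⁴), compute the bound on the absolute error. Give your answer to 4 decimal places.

|E| ≤ (4)⁵·9.7 / (180·2⁴) = 9932.8/2880 = 3.4489.

3.4489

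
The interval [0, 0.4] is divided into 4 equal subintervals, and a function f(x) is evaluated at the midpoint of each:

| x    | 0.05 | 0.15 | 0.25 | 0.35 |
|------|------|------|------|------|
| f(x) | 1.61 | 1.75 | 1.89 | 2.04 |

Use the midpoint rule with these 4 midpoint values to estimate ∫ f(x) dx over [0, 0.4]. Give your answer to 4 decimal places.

0.7290

h = 0.1, n = 4.
h·[y(m₁) + y(m₂) + y(m₃) + y(m₄)] = 0.1·(7.29) = 0.7290.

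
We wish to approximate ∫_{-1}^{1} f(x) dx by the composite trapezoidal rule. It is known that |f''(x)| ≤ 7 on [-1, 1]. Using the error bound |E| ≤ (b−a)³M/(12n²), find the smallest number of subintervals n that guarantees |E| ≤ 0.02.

16

Need 56/(12n²) ≤ 0.02.
n² ≥ 56/(12·0.02) = 233.333 ⇒ n ≥ 15.2753, so the smallest n is 16.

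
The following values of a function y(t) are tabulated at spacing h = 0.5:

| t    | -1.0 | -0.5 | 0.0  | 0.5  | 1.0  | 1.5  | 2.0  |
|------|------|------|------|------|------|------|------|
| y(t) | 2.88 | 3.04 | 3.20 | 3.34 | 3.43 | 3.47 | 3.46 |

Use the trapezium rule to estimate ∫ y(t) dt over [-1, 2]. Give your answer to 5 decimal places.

9.82500

h = 0.5, n = 6.
(h/2)·[y₀ + 2y₁ + 2y₂ + 2y₃ + 2y₄ + 2y₅ + y₆] = 0.25·(39.30) = 9.82500.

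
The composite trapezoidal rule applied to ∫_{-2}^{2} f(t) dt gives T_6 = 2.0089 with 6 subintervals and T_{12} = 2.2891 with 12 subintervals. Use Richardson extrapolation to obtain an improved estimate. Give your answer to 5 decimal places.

2.38250

R = (4·T_{12} − T_6) / 3 = (4·2.2891 − 2.0089)/3 = (7.1475)/3 = 2.38250.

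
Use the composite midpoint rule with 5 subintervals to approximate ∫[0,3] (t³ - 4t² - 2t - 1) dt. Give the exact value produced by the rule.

-27.795

h = (3 − 0)/5 = 0.6.
Midpoints m₁,…,m₅ = 0.3, 0.9, 1.5, 2.1, 2.7.
f(m₁)=-1.933, f(m₂)=-5.311, f(m₃)=-9.625, f(m₄)=-13.579, f(m₅)=-15.877.
h·[f(m₁) + f(m₂) + f(m₃) + f(m₄) + f(m₅)] = 0.6·(-46.325) = -27.795.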